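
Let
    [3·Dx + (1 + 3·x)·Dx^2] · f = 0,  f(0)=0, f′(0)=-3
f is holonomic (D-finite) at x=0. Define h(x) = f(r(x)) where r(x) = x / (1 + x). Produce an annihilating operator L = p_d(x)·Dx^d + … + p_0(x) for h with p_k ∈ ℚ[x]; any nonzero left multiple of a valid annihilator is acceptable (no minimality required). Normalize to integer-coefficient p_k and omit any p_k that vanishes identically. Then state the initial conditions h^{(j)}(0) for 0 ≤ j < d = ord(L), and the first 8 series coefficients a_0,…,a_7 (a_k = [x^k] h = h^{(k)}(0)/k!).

L = (5 + 8·x)·Dx + (1 + 5·x + 4·x^2)·Dx^2  (order 2).
h: a_k = 0, -3, 15/2, -21, 255/4, -1023/5, 1365/2, -16383/7, …
ICs: h(0) = 0, h′(0) = -3.

f: a_k = 0, -3, 9/2, -9, 81/4, -243/5, 243/2, -2187/7, …
Change of var in L_f (x↦r) gives L₀.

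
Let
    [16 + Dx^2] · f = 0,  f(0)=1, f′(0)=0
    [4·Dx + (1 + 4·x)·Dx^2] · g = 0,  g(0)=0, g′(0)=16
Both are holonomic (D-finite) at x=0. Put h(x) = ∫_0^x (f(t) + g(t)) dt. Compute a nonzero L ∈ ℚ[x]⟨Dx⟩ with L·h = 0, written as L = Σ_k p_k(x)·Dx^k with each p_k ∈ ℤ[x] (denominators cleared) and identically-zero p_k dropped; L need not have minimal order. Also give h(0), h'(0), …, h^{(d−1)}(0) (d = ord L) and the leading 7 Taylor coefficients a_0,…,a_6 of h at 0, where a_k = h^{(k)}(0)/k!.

f: a_k = 1, 0, -8, 0, 32/3, 0, -256/45, …
g: a_k = 0, 16, -32, 256/3, -256, 4096/5, -8192/3, …
Weyl lclm of L_f,L_g ⇒ L₀ (ord ≤ 4).
h=∫h₀ ⇒ L = L₀·Dx.
L = (448 + 512·x + 1024·x^2)·Dx^2 + (48 + 320·x + 768·x^2 + 1024·x^3)·Dx^3 + (28 + 32·x + 64·x^2)·Dx^4 + (3 + 20·x + 48·x^2 + 64·x^3)·Dx^5  (order 5).
h: a_k = 0, 1, 8, -40/3, 64/3, -736/15, 2048/15, …
ICs: h(0) = 0, h′(0) = 1, h′′(0) = 16, h′′′(0) = -80, h′′′′(0) = 512.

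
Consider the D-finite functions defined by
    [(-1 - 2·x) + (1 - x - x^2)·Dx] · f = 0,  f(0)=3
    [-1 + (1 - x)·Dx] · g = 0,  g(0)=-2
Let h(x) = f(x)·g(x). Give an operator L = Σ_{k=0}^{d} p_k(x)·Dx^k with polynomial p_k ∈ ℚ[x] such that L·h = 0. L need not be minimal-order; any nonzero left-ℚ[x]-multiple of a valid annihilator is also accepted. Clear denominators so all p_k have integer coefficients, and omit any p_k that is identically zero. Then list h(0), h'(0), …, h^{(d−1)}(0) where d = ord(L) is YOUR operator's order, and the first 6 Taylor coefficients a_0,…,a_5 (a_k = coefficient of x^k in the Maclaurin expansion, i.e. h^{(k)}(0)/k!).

f: a_k = 3, 3, 6, 9, 15, 24, …
g: a_k = -2, -2, -2, -2, -2, -2, …
h₀=f·g: eliminate ⇒ L₀, order ≤ 1·1.
L = (-2 + 3·x^2) + (1 - 2·x + x^3)·Dx  (order 1).
h: a_k = -6, -12, -24, -42, -72, -120, …
ICs: h(0) = -6.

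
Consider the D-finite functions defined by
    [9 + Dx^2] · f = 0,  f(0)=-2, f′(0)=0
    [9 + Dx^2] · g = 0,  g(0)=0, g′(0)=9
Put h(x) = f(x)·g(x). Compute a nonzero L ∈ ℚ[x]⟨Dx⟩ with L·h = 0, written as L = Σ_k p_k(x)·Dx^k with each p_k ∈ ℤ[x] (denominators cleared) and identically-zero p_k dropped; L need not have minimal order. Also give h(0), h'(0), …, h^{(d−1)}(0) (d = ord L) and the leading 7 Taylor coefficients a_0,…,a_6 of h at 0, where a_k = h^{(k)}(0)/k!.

f: a_k = -2, 0, 9, 0, -27/4, 0, 81/40, …
g: a_k = 0, 9, 0, -27/2, 0, 243/40, 0, …
h₀=f·g: eliminate ⇒ L₀, order ≤ 2·2.
L = 36·Dx + Dx^3  (order 3).
h: a_k = 0, -18, 0, 108, 0, -972/5, 0, …
ICs: h(0) = 0, h′(0) = -18, h′′(0) = 0.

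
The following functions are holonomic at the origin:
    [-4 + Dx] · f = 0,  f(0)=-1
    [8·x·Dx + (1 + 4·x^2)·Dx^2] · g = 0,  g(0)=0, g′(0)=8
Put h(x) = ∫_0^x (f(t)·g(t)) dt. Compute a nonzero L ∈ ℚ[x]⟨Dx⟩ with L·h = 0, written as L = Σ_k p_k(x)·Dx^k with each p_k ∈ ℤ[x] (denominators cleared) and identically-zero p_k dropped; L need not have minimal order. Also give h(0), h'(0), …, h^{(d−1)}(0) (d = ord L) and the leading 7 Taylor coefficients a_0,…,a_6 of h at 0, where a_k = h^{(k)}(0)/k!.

f: a_k = -1, -4, -8, -32/3, -32/3, -128/15, -256/45, …
g: a_k = 0, 8, 0, -32/3, 0, 128/5, 0, …
h₀=f·g: eliminate ⇒ L₀, order ≤ 1·2.
h=∫h₀ ⇒ L = L₀·Dx.
L = (16 - 32·x + 64·x^2)·Dx + (-8 + 8·x - 32·x^2)·Dx^2 + (1 + 4·x^2)·Dx^3  (order 3).
h: a_k = 0, 0, -4, -32/3, -40/3, -128/15, -64/15, …
ICs: h(0) = 0, h′(0) = 0, h′′(0) = -8.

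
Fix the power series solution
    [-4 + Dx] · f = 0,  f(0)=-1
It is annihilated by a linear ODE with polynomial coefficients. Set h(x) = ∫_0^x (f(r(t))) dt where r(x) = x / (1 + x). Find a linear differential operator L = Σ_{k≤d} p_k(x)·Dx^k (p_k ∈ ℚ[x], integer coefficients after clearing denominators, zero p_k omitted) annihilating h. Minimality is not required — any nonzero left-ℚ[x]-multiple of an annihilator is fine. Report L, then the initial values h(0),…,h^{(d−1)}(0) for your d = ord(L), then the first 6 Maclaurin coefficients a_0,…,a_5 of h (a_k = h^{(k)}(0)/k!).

f: a_k = -1, -4, -8, -32/3, -32/3, -128/15, …
Substitute x→r, Dx→(1/r')Dx; clear ⇒ L₀.
h=∫₀ˣh₀: take L = L₀·Dx.
L = -4·Dx + (1 + 2·x + x^2)·Dx^2  (order 2).
h: a_k = 0, -1, -2, -4/3, 1/3, 4/15, …
ICs: h(0) = 0, h′(0) = -1.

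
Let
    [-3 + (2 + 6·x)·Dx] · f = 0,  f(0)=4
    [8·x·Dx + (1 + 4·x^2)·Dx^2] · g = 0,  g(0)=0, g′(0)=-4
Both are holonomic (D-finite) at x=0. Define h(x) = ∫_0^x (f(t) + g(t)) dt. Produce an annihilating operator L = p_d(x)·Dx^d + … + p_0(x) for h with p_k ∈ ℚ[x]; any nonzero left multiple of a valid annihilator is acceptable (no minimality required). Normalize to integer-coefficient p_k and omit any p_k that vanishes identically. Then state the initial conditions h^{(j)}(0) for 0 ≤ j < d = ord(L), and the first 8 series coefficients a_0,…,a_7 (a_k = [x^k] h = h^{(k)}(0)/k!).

f: a_k = 4, 6, -9/2, 27/4, -405/32, 1701/64, -15309/256, 72171/512, …
g: a_k = 0, -4, 0, 16/3, 0, -64/5, 0, 256/7, …
L₀ := lclm(L_f,L_g); ord L₀ ≤ 1+2.
Integrate: L := L₀·Dx.
L = (-48 - 360·x + 576·x^2 + 864·x^3)·Dx^2 + (-59 - 192·x - 120·x^2 + 2304·x^3 + 3024·x^4)·Dx^3 + (-6 + 14·x + 144·x^2 + 272·x^3 + 672·x^4 + 864·x^5)·Dx^4  (order 4).
h: a_k = 0, 4, 1, -3/2, 145/48, -81/32, 4409/1920, -2187/256, …
ICs: h(0) = 0, h′(0) = 4, h′′(0) = 2, h′′′(0) = -9.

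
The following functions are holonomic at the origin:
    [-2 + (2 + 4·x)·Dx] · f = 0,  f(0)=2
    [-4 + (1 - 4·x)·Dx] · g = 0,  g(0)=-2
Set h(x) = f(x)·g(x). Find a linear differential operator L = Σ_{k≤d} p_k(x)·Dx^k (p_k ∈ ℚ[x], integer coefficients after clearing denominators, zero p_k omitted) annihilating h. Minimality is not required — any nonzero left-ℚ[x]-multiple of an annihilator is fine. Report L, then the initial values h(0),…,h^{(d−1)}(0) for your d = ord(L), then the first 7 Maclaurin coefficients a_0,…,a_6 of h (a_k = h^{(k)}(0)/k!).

L = (5 + 4·x) + (-1 + 2·x + 8·x^2)·Dx  (order 1).
h: a_k = -4, -20, -78, -314, -2507/2, -10035/2, -80259/4, …
ICs: h(0) = -4.

f: a_k = 2, 2, -1, 1, -5/4, 7/4, -21/8, …
g: a_k = -2, -8, -32, -128, -512, -2048, -8192, …
f·g: L₀ = L_f ⊗_s L_g, ord ≤ 1·1.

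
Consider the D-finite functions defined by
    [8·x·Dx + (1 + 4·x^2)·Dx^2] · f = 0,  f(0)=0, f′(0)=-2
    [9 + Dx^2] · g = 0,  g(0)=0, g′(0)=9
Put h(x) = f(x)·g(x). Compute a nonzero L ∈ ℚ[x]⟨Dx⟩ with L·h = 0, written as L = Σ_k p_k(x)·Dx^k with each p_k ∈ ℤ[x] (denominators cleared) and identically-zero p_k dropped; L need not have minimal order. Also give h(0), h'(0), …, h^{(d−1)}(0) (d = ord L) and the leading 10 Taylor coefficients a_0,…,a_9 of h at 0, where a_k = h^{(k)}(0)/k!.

f: a_k = 0, -2, 0, 8/3, 0, -32/5, 0, 128/7, 0, -512/9, …
g: a_k = 0, 9, 0, -27/2, 0, 243/40, 0, -729/560, 0, 729/4480, …
f·g: L₀ = L_f ⊗_s L_g, ord ≤ 2·2.
L = (2925 + 31536·x^2 + 95904·x^4 + 186624·x^6 + 186624·x^8) + (2448·x + 20160·x^3 + 62208·x^5 + 82944·x^7)·Dx + (442 + 5088·x^2 + 19008·x^4 + 41472·x^6 + 41472·x^8)·Dx^2 + (272·x + 2240·x^3 + 6912·x^5 + 9216·x^7)·Dx^3 + (13 + 176·x^2 + 928·x^4 + 2304·x^6 + 2304·x^8)·Dx^4  (order 4).
h: a_k = 0, 0, -18, 0, 51, 0, -423/4, 0, 10791/40, 0, …
ICs: h(0) = 0, h′(0) = 0, h′′(0) = -36, h′′′(0) = 0.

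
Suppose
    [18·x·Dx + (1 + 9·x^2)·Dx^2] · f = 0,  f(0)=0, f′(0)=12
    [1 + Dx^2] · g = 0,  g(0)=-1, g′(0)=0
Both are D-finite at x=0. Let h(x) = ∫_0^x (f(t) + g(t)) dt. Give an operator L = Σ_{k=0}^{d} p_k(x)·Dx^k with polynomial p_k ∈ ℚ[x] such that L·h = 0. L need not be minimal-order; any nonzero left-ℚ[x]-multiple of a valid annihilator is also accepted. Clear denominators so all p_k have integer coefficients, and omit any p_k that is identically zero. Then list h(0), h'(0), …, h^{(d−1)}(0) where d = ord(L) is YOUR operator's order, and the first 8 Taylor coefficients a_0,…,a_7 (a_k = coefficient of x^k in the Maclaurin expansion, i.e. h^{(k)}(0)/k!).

L = (-1926·x + 17820·x^3 + 1458·x^5)·Dx^2 + (-17 + 351·x^2 + 4617·x^4 + 729·x^6)·Dx^3 + (-1926·x + 17820·x^3 + 1458·x^5)·Dx^4 + (-17 + 351·x^2 + 4617·x^4 + 729·x^6)·Dx^5  (order 5).
h: a_k = 0, -1, 6, 1/6, -9, -1/120, 162/5, 1/5040, …
ICs: h(0) = 0, h′(0) = -1, h′′(0) = 12, h′′′(0) = 1, h′′′′(0) = -216.

f: a_k = 0, 12, 0, -36, 0, 972/5, 0, -8748/7, …
g: a_k = -1, 0, 1/2, 0, -1/24, 0, 1/720, 0, …
L₀ := lclm(L_f,L_g); ord L₀ ≤ 2+2.
Integrate: L := L₀·Dx.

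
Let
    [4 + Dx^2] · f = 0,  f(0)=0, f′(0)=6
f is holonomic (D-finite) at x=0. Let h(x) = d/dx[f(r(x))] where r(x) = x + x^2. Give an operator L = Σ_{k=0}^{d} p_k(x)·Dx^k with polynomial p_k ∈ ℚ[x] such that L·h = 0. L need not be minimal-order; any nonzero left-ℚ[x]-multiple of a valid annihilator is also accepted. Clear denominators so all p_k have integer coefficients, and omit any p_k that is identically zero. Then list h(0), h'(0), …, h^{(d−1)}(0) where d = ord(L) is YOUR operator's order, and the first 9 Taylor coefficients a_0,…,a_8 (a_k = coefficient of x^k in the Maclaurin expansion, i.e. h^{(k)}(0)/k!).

f: a_k = 0, 6, 0, -4, 0, 4/5, 0, -8/105, 0, …
f∘r: x↦r, Dx↦Dx/r' in L_f ⇒ L₀.
Derive L from L₀ (diff closure).
L = (16 + 32·x + 96·x^2 + 128·x^3 + 64·x^4) + (-6 - 12·x)·Dx + (1 + 4·x + 4·x^2)·Dx^2  (order 2).
h: a_k = 6, 12, -12, -48, -56, 0, 832/15, 896/15, 2272/105, …
ICs: h(0) = 6, h′(0) = 12.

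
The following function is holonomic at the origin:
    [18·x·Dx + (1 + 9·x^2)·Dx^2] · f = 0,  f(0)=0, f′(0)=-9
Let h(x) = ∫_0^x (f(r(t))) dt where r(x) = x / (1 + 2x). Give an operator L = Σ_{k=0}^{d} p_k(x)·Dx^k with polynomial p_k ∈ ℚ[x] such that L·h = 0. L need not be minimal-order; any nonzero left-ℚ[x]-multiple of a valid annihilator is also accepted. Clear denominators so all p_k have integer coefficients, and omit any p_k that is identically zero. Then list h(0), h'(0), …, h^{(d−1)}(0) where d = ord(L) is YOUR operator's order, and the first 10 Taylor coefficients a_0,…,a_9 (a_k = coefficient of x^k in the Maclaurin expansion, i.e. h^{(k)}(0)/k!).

L = (4 + 26·x)·Dx^2 + (1 + 4·x + 13·x^2)·Dx^3  (order 3).
h: a_k = 0, 0, -9/2, 6, -9/4, -18, 597/10, -414/7, -13347/56, 1190, …
ICs: h(0) = 0, h′(0) = 0, h′′(0) = -9.

f: a_k = 0, -9, 0, 27, 0, -729/5, 0, 6561/7, 0, -6561, …
L₀ from L_f via x↦r, Dx↦r'^{-1}Dx.
h=∫h₀ ⇒ L = L₀·Dx.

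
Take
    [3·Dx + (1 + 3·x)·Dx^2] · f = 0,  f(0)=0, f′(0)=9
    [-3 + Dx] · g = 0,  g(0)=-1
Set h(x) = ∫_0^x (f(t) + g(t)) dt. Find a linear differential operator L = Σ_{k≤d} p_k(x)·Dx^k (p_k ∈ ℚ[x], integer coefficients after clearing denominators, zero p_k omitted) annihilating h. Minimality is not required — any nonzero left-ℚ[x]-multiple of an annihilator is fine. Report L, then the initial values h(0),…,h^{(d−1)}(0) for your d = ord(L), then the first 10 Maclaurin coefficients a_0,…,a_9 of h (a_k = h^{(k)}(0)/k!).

L = (-27 - 27·x)·Dx^2 + (3 - 18·x - 27·x^2)·Dx^3 + (2 + 9·x + 9·x^2)·Dx^4  (order 4).
h: a_k = 0, -1, 3, -6, 45/8, -513/40, 1917/80, -29241/560, 524637/4480, -1224801/4480, …
ICs: h(0) = 0, h′(0) = -1, h′′(0) = 6, h′′′(0) = -36.

f: a_k = 0, 9, -27/2, 27, -243/4, 729/5, -729/2, 6561/7, -19683/8, 6561, …
g: a_k = -1, -3, -9/2, -9/2, -27/8, -81/40, -81/80, -243/560, -729/4480, -243/4480, …
Sum ⇒ L₀ = lclm(L_f,L_g) in ℚ(x)⟨Dx⟩.
h=∫h₀ ⇒ L = L₀·Dx.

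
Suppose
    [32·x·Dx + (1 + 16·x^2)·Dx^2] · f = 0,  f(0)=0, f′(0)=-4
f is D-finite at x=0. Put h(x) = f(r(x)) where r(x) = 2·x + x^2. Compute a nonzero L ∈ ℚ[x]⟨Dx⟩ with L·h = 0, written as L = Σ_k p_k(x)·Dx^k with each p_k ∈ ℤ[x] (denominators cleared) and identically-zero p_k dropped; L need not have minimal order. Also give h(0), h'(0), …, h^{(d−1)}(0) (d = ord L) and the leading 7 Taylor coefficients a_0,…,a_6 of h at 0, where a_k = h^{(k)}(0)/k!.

L = (-1 + 128·x + 256·x^2 + 192·x^3 + 48·x^4)·Dx + (1 + x + 64·x^2 + 128·x^3 + 80·x^4 + 16·x^5)·Dx^2  (order 2).
h: a_k = 0, -8, -4, 512/3, 256, -32128/5, -49088/3, …
ICs: h(0) = 0, h′(0) = -8.

f: a_k = 0, -4, 0, 64/3, 0, -1024/5, 0, …
f∘r: x↦r, Dx↦Dx/r' in L_f ⇒ L₀.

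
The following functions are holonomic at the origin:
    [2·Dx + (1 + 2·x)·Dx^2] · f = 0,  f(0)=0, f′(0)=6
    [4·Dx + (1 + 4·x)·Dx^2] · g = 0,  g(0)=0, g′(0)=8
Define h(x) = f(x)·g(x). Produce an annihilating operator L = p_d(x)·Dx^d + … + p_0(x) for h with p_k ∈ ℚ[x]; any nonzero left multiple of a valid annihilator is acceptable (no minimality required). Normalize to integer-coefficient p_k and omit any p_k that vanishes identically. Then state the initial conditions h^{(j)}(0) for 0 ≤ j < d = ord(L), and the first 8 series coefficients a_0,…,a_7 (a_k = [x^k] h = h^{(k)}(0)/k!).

L = (160 + 768·x + 1024·x^2)·Dx + (264 + 2144·x + 5760·x^2 + 5120·x^3)·Dx^2 + (64 + 720·x + 2976·x^2 + 5376·x^3 + 3584·x^4)·Dx^3 + (3 + 44·x + 252·x^2 + 704·x^3 + 960·x^4 + 512·x^5)·Dx^4  (order 4).
h: a_k = 0, 0, 48, -144, 416, -1248, 58688/15, -63744/5, …
ICs: h(0) = 0, h′(0) = 0, h′′(0) = 96, h′′′(0) = -864.

f: a_k = 0, 6, -6, 8, -12, 96/5, -32, 384/7, …
g: a_k = 0, 8, -16, 128/3, -128, 2048/5, -4096/3, 32768/7, …
h₀=f·g: eliminate ⇒ L₀, order ≤ 2·2.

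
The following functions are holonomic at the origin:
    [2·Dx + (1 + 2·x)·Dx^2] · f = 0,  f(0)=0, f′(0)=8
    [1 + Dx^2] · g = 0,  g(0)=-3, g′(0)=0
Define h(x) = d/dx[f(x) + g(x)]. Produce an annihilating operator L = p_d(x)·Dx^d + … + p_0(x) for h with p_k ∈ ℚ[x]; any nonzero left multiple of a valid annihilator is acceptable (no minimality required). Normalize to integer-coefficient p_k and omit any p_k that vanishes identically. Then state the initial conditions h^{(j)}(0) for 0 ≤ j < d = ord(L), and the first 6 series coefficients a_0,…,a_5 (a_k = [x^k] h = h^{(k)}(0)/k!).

L = (50 + 8·x + 8·x^2) + (9 + 22·x + 12·x^2 + 8·x^3)·Dx + (50 + 8·x + 8·x^2)·Dx^2 + (9 + 22·x + 12·x^2 + 8·x^3)·Dx^3  (order 3).
h: a_k = 8, -13, 32, -129/2, 128, -10239/40, …
ICs: h(0) = 8, h′(0) = -13, h′′(0) = 64.

f: a_k = 0, 8, -8, 32/3, -16, 128/5, …
g: a_k = -3, 0, 3/2, 0, -1/8, 0, …
Weyl lclm of L_f,L_g ⇒ L₀ (ord ≤ 4).
h₀' ⇒ L via d/dx closure of L₀.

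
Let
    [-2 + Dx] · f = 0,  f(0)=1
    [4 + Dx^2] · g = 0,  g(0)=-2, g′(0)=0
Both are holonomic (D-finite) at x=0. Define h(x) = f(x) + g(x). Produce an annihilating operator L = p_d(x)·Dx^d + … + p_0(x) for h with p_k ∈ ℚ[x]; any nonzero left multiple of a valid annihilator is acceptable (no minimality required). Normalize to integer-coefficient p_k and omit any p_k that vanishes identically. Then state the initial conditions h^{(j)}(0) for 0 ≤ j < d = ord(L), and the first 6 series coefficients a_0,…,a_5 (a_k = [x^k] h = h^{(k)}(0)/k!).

f: a_k = 1, 2, 2, 4/3, 2/3, 4/15, …
g: a_k = -2, 0, 4, 0, -4/3, 0, …
Weyl lclm of L_f,L_g ⇒ L₀ (ord ≤ 3).
L = -8 + 4·Dx - 2·Dx^2 + Dx^3  (order 3).
h: a_k = -1, 2, 6, 4/3, -2/3, 4/15, …
ICs: h(0) = -1, h′(0) = 2, h′′(0) = 12.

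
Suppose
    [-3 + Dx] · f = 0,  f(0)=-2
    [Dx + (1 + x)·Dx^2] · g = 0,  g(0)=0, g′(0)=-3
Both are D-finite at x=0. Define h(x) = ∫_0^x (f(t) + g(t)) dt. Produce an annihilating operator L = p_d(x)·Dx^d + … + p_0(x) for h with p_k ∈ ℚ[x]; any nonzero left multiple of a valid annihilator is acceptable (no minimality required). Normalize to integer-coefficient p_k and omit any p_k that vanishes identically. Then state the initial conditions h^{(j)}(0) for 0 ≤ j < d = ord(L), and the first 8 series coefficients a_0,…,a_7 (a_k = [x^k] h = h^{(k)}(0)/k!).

L = (-15 - 9·x)·Dx^2 + (-7 - 18·x - 9·x^2)·Dx^3 + (4 + 7·x + 3·x^2)·Dx^4  (order 4).
h: a_k = 0, -2, -9/2, -5/2, -5/2, -6/5, -31/40, -61/280, …
ICs: h(0) = 0, h′(0) = -2, h′′(0) = -9, h′′′(0) = -15.

f: a_k = -2, -6, -9, -9, -27/4, -81/20, -81/40, -243/280, …
g: a_k = 0, -3, 3/2, -1, 3/4, -3/5, 1/2, -3/7, …
f+g: L₀ = lclm(L_f,L_g), ord ≤ 1+2.
h=∫₀ˣh₀: take L = L₀·Dx.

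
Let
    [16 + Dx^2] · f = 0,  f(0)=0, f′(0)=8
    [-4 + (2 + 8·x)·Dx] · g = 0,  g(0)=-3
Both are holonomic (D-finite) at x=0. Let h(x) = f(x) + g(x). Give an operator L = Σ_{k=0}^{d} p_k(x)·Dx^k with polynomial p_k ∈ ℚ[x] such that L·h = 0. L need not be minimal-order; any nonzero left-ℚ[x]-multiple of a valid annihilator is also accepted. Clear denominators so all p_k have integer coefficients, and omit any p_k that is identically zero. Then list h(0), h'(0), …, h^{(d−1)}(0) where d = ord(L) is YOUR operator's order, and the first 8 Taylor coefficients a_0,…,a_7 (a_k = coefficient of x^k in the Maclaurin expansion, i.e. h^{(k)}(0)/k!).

L = (-224 - 1024·x - 2048·x^2) + (48 + 704·x + 3072·x^2 + 4096·x^3)·Dx + (-14 - 64·x - 128·x^2)·Dx^2 + (3 + 44·x + 192·x^2 + 256·x^3)·Dx^3  (order 3).
h: a_k = -3, 2, 6, -100/3, 30, -1004/15, 252, -251528/315, …
ICs: h(0) = -3, h′(0) = 2, h′′(0) = 12.

f: a_k = 0, 8, 0, -64/3, 0, 256/15, 0, -2048/315, …
g: a_k = -3, -6, 6, -12, 30, -84, 252, -792, …
L₀ := lclm(L_f,L_g); ord L₀ ≤ 2+1.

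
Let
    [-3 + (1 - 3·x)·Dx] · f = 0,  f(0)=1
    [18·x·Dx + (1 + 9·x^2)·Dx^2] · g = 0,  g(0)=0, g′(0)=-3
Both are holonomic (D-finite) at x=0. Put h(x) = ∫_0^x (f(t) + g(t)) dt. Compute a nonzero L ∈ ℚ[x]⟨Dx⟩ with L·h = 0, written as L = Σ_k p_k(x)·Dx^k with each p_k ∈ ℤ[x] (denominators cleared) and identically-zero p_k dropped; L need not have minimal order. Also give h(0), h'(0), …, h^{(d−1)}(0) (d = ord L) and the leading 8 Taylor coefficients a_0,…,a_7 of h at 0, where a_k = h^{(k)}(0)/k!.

L = (-18 + 216·x + 486·x^2)·Dx^2 + (12 - 18·x + 108·x^2 + 486·x^3)·Dx^3 + (-1 + 81·x^4)·Dx^4  (order 4).
h: a_k = 0, 1, 0, 3, 9, 81/5, 162/5, 729/7, …
ICs: h(0) = 0, h′(0) = 1, h′′(0) = 0, h′′′(0) = 18.

f: a_k = 1, 3, 9, 27, 81, 243, 729, 2187, …
g: a_k = 0, -3, 0, 9, 0, -243/5, 0, 2187/7, …
h₀=f+g: left-lcm gives L₀, ord ≤ 3.
h=∫₀ˣh₀: take L = L₀·Dx.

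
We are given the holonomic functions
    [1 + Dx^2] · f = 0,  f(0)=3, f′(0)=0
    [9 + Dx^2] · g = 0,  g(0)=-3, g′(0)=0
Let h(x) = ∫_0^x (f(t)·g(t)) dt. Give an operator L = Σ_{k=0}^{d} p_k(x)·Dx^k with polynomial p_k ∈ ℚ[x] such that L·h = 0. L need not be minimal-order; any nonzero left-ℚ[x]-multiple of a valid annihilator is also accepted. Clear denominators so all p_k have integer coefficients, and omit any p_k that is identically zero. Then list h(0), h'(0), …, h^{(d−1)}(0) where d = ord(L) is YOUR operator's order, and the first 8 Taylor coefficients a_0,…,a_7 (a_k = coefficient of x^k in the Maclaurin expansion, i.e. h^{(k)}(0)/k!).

f: a_k = 3, 0, -3/2, 0, 1/8, 0, -1/240, 0, …
g: a_k = -3, 0, 27/2, 0, -81/8, 0, 243/80, 0, …
f·g: L₀ = L_f ⊗_s L_g, ord ≤ 2·2.
h=∫₀ˣh₀: take L = L₀·Dx.
L = 64·Dx + 20·Dx^3 + Dx^5  (order 5).
h: a_k = 0, -9, 0, 15, 0, -51/5, 0, 26/7, …
ICs: h(0) = 0, h′(0) = -9, h′′(0) = 0, h′′′(0) = 90, h′′′′(0) = 0.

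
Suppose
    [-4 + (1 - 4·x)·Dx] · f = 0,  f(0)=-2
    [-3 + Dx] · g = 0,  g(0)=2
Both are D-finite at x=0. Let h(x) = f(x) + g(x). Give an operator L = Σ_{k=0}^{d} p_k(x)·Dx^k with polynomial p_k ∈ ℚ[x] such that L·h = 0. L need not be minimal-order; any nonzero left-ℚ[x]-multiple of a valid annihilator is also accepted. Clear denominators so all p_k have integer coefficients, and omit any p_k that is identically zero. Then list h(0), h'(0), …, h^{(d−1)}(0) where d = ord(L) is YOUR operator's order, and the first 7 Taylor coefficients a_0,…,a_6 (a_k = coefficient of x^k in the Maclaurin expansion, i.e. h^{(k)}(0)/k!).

f: a_k = -2, -8, -32, -128, -512, -2048, -8192, …
g: a_k = 2, 6, 9, 9, 27/4, 81/20, 81/40, …
h₀=f+g: left-lcm gives L₀, ord ≤ 2.
L = (-60 - 144·x) + (23 + 72·x - 144·x^2)·Dx + (-1 - 8·x + 48·x^2)·Dx^2  (order 2).
h: a_k = 0, -2, -23, -119, -2021/4, -40879/20, -327599/40, …
ICs: h(0) = 0, h′(0) = -2.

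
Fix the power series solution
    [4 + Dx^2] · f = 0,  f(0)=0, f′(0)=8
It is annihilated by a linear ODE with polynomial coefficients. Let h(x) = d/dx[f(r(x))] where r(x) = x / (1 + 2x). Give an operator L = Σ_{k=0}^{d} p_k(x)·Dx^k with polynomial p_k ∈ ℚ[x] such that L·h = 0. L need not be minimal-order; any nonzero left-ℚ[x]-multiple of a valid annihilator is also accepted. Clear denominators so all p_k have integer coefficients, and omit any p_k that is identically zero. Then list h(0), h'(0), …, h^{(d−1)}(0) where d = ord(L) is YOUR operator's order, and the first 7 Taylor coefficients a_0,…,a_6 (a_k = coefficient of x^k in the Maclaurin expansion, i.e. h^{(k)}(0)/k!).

L = (28 + 96·x + 96·x^2) + (12 + 72·x + 144·x^2 + 96·x^3)·Dx + (1 + 8·x + 24·x^2 + 32·x^3 + 16·x^4)·Dx^2  (order 2).
h: a_k = 8, -32, 80, -128, 16/3, 960, -221792/45, …
ICs: h(0) = 8, h′(0) = -32.

f: a_k = 0, 8, 0, -16/3, 0, 16/15, 0, …
h₀=f(r): pull back L_f along r ⇒ L₀.
Differentiate: ansatz ord ≤ ord L₀ ⇒ L.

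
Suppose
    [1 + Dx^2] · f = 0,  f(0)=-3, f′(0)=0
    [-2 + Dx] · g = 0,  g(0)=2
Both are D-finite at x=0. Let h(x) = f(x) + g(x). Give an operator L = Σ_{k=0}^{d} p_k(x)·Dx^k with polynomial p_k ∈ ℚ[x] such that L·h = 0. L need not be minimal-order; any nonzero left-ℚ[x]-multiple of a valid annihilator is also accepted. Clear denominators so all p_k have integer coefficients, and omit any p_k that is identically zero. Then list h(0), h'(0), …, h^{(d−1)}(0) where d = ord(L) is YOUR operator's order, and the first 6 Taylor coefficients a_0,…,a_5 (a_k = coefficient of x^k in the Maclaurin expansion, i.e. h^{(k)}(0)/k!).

f: a_k = -3, 0, 3/2, 0, -1/8, 0, …
g: a_k = 2, 4, 4, 8/3, 4/3, 8/15, …
f+g: L₀ = lclm(L_f,L_g), ord ≤ 2+1.
L = -2 + Dx - 2·Dx^2 + Dx^3  (order 3).
h: a_k = -1, 4, 11/2, 8/3, 29/24, 8/15, …
ICs: h(0) = -1, h′(0) = 4, h′′(0) = 11.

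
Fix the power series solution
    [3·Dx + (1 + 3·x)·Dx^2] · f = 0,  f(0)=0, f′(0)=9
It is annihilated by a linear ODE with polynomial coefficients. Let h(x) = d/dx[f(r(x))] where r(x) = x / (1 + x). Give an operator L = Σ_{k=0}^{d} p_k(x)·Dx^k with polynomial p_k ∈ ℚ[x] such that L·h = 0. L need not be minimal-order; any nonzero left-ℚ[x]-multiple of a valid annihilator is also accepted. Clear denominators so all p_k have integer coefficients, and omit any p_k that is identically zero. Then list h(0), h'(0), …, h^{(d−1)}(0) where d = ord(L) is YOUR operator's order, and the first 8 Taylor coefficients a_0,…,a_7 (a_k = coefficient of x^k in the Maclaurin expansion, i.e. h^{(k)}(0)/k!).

L = (5 + 8·x) + (1 + 5·x + 4·x^2)·Dx  (order 1).
h: a_k = 9, -45, 189, -765, 3069, -12285, 49149, -196605, …
ICs: h(0) = 9.

f: a_k = 0, 9, -27/2, 27, -243/4, 729/5, -729/2, 6561/7, …
f∘r: x↦r, Dx↦Dx/r' in L_f ⇒ L₀.
h₀' ⇒ L via d/dx closure of L₀.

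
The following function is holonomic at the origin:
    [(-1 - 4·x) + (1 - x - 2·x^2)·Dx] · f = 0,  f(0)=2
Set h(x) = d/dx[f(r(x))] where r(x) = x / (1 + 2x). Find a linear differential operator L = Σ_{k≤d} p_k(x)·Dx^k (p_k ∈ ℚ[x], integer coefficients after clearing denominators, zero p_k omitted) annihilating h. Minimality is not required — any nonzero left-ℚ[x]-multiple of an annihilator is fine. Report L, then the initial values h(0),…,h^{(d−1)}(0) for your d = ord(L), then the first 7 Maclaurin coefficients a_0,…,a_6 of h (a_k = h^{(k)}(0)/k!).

L = 2 + (-1 - 11·x - 36·x^2 - 36·x^3)·Dx  (order 1).
h: a_k = 2, 4, -18, 72, -270, 972, -3402, …
ICs: h(0) = 2.

f: a_k = 2, 2, 6, 10, 22, 42, 86, …
Substitute x→r, Dx→(1/r')Dx; clear ⇒ L₀.
h=h₀': d/dx-closure on L₀ ⇒ L.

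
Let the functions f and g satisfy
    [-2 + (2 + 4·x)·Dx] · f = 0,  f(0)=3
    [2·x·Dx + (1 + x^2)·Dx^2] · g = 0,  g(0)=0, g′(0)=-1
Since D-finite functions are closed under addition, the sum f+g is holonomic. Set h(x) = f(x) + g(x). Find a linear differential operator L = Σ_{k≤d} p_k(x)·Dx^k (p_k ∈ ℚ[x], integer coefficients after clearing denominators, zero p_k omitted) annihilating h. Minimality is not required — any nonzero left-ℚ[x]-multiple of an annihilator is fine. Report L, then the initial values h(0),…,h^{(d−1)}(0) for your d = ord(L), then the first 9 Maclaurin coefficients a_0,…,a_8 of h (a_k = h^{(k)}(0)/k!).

L = (-2 - 10·x + 6·x^2 + 6·x^3)·Dx + (-5 - 8·x - 8·x^2 + 24·x^3 + 21·x^4)·Dx^2 + (-1 + 6·x^2 + 6·x^3 + 7·x^4 + 6·x^5)·Dx^3  (order 3).
h: a_k = 3, 2, -3/2, 11/6, -15/8, 97/40, -63/16, 709/112, -1287/128, …
ICs: h(0) = 3, h′(0) = 2, h′′(0) = -3.

f: a_k = 3, 3, -3/2, 3/2, -15/8, 21/8, -63/16, 99/16, -1287/128, …
g: a_k = 0, -1, 0, 1/3, 0, -1/5, 0, 1/7, 0, …
L₀ := lclm(L_f,L_g); ord L₀ ≤ 1+2.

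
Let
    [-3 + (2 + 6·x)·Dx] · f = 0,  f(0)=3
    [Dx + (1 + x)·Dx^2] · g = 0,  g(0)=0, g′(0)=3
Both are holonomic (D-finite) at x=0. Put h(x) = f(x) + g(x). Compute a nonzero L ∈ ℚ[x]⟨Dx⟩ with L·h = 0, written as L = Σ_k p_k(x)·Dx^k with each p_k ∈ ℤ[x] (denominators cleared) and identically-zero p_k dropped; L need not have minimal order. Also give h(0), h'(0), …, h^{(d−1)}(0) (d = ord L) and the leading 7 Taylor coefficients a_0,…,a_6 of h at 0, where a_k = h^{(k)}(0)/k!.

f: a_k = 3, 9/2, -27/8, 81/16, -1215/128, 5103/256, -45927/1024, …
g: a_k = 0, 3, -3/2, 1, -3/4, 3/5, -1/2, …
L₀ := lclm(L_f,L_g); ord L₀ ≤ 1+2.
L = (-15 + 9·x)·Dx + (-19 - 6·x + 45·x^2)·Dx^2 + (-2 - 2·x + 18·x^2 + 18·x^3)·Dx^3  (order 3).
h: a_k = 3, 15/2, -39/8, 97/16, -1311/128, 26283/1280, -46439/1024, …
ICs: h(0) = 3, h′(0) = 15/2, h′′(0) = -39/4.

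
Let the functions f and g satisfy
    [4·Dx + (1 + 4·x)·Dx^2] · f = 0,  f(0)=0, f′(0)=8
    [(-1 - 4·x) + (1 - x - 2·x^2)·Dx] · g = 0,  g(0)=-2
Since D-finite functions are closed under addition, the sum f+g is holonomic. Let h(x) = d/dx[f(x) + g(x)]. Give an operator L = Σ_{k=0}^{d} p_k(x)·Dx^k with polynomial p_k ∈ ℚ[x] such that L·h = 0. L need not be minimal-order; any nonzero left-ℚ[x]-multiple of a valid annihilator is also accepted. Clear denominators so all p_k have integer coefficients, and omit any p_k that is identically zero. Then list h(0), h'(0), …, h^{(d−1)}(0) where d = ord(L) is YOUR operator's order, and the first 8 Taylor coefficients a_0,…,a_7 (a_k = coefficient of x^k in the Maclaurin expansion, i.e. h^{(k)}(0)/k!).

L = (-156 - 624·x - 1440·x^2 - 768·x^3 - 768·x^4) + (1 - 160·x - 1064·x^2 - 1952·x^3 - 1600·x^4 - 1280·x^5)·Dx + (5 + 39·x + 66·x^2 - 80·x^3 - 240·x^4 - 384·x^5 - 256·x^6)·Dx^2  (order 2).
h: a_k = 6, -44, 98, -600, 1838, -8708, 31578, -133808, …
ICs: h(0) = 6, h′(0) = -44.

f: a_k = 0, 8, -16, 128/3, -128, 2048/5, -4096/3, 32768/7, …
g: a_k = -2, -2, -6, -10, -22, -42, -86, -170, …
h₀=f+g: left-lcm gives L₀, ord ≤ 3.
Derive L from L₀ (diff closure).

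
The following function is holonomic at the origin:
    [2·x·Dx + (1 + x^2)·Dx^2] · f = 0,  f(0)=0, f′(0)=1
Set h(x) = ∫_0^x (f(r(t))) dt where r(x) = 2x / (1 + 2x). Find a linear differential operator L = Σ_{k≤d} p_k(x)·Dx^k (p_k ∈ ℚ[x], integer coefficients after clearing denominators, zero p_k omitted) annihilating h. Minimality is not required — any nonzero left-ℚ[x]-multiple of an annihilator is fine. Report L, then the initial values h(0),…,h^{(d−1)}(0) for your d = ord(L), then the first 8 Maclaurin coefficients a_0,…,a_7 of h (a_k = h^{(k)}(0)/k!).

L = (4 + 16·x)·Dx^2 + (1 + 4·x + 8·x^2)·Dx^3  (order 3).
h: a_k = 0, 0, 1, -4/3, 4/3, 0, -64/15, 256/21, …
ICs: h(0) = 0, h′(0) = 0, h′′(0) = 2.

f: a_k = 0, 1, 0, -1/3, 0, 1/5, 0, -1/7, …
f∘r: x↦r, Dx↦Dx/r' in L_f ⇒ L₀.
Integrate: L := L₀·Dx.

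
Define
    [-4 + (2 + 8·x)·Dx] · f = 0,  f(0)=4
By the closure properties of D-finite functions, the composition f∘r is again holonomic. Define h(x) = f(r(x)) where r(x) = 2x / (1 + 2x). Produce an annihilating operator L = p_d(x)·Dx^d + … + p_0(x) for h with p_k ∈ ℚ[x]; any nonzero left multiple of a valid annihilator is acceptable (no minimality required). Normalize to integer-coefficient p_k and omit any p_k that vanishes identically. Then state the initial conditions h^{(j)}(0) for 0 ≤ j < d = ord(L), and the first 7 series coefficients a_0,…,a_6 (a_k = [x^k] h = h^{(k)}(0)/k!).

L = -4 + (1 + 12·x + 20·x^2)·Dx  (order 1).
h: a_k = 4, 16, -64, 320, -1920, 13056, -96256, …
ICs: h(0) = 4.

f: a_k = 4, 8, -8, 16, -40, 112, -336, …
L₀ from L_f via x↦r, Dx↦r'^{-1}Dx.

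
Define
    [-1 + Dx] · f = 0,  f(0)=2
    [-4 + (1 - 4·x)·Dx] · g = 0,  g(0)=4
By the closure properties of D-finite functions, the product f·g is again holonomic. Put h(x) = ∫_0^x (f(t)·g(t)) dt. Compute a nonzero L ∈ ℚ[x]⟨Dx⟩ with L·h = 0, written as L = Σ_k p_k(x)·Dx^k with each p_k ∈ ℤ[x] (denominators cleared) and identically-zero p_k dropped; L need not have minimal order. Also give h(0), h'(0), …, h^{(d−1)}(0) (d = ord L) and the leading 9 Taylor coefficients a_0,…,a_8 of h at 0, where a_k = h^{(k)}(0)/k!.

L = (5 - 4·x)·Dx + (-1 + 4·x)·Dx^2  (order 2).
h: a_k = 0, 8, 20, 164/3, 493/3, 7889/15, 157781/90, 757349/126, 106028861/5040, …
ICs: h(0) = 0, h′(0) = 8.

f: a_k = 2, 2, 1, 1/3, 1/12, 1/60, 1/360, 1/2520, 1/20160, …
g: a_k = 4, 16, 64, 256, 1024, 4096, 16384, 65536, 262144, …
Product ⇒ symmetric product L₀, ord ≤ 1.
h=∫h₀ ⇒ L = L₀·Dx.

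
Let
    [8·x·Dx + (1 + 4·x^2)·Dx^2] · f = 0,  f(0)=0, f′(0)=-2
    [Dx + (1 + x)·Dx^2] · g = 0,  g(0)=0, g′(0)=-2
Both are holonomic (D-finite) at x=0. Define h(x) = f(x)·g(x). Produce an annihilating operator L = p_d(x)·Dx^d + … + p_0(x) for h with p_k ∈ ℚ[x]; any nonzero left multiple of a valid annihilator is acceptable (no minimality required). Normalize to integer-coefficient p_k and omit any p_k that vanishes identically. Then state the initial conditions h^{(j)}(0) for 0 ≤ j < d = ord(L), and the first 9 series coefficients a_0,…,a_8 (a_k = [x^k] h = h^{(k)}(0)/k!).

L = (288 + 560·x + 3584·x^2 + 8640·x^3 + 7680·x^4 + 3328·x^5 + 1024·x^7)·Dx + (258 + 1840·x + 6992·x^2 + 19264·x^3 + 29440·x^4 + 23808·x^5 + 8960·x^6 + 3072·x^7 + 3584·x^8)·Dx^2 + (36 + 628·x + 2496·x^2 + 6192·x^3 + 12288·x^4 + 15936·x^5 + 12288·x^6 + 5376·x^7 + 3072·x^8 + 2048·x^9)·Dx^3 + (17 + 66·x + 241·x^2 + 608·x^3 + 1152·x^4 + 1728·x^5 + 2016·x^6 + 1536·x^7 + 768·x^8 + 512·x^9 + 256·x^10)·Dx^4  (order 4).
h: a_k = 0, 0, 4, -2, -4, 5/3, 532/45, -86/15, -164/5, …
ICs: h(0) = 0, h′(0) = 0, h′′(0) = 8, h′′′(0) = -12.

f: a_k = 0, -2, 0, 8/3, 0, -32/5, 0, 128/7, 0, …
g: a_k = 0, -2, 1, -2/3, 1/2, -2/5, 1/3, -2/7, 1/4, …
Sym-product of L_f,L_g gives L₀ (≤ ord 4).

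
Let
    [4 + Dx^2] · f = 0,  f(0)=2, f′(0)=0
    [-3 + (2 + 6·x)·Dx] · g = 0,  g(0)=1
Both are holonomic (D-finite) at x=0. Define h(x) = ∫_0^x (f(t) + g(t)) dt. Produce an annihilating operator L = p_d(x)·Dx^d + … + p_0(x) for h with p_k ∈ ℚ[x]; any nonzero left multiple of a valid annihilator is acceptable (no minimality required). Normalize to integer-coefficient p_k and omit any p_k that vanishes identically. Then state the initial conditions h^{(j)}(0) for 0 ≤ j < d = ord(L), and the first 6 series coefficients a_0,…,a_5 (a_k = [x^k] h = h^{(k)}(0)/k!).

L = (-516 - 1152·x - 1728·x^2)·Dx + (56 + 936·x + 3456·x^2 + 3456·x^3)·Dx^2 + (-129 - 288·x - 432·x^2)·Dx^3 + (14 + 234·x + 864·x^2 + 864·x^3)·Dx^4  (order 4).
h: a_k = 0, 3, 3/4, -41/24, 27/64, -703/1920, …
ICs: h(0) = 0, h′(0) = 3, h′′(0) = 3/2, h′′′(0) = -41/4.

f: a_k = 2, 0, -4, 0, 4/3, 0, …
g: a_k = 1, 3/2, -9/8, 27/16, -405/128, 1701/256, …
h₀=f+g: left-lcm gives L₀, ord ≤ 3.
h=∫h₀ ⇒ L = L₀·Dx.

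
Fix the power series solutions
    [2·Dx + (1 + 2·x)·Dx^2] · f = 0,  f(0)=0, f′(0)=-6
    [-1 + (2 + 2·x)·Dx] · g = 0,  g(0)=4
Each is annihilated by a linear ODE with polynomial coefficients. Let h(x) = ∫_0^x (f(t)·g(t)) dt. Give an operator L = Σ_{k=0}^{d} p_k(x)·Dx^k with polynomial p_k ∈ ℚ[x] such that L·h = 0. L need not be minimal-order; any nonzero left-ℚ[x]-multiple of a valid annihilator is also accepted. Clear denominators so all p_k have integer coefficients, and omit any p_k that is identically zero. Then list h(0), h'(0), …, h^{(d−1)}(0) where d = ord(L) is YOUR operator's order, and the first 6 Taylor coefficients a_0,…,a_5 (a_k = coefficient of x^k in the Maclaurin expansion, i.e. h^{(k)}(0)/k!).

f: a_k = 0, -6, 6, -8, 12, -96/5, …
g: a_k = 4, 2, -1/2, 1/4, -5/32, 7/64, …
L₀ := L_f ⊗_s L_g (sym. prod.), ord ≤ 2.
Integrate: L := L₀·Dx.
L = (-1 + 2·x)·Dx + (4 + 4·x)·Dx^2 + (4 + 16·x + 20·x^2 + 8·x^3)·Dx^3  (order 3).
h: a_k = 0, 0, -12, 4, -17/4, 11/2, …
ICs: h(0) = 0, h′(0) = 0, h′′(0) = -24.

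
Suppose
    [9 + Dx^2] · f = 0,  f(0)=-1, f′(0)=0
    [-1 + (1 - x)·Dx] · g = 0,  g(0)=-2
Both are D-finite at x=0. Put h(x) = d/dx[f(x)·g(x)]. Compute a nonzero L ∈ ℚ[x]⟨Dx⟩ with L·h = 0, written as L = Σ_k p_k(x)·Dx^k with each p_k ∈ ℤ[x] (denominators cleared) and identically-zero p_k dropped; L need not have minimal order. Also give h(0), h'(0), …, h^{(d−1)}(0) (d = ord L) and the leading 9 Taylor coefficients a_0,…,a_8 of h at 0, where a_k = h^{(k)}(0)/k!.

L = (7 - 18·x + 9·x^2) + (-2 + 2·x)·Dx + (1 - 2·x + x^2)·Dx^2  (order 2).
h: a_k = 2, -14, -21, -1, -5/4, -273/20, -637/40, -4367/280, -39303/2240, …
ICs: h(0) = 2, h′(0) = -14.

f: a_k = -1, 0, 9/2, 0, -27/8, 0, 81/80, 0, -729/4480, …
g: a_k = -2, -2, -2, -2, -2, -2, -2, -2, -2, …
f·g: L₀ = L_f ⊗_s L_g, ord ≤ 2·1.
h=h₀': d/dx-closure on L₀ ⇒ L.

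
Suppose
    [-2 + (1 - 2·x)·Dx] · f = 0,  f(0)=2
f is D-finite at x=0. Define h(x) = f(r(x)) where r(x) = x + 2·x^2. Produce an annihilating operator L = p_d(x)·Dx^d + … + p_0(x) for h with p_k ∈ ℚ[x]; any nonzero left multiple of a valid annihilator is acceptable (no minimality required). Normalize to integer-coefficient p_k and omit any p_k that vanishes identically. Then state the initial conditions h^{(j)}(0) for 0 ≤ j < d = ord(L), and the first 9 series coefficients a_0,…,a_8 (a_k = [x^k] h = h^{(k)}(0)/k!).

f: a_k = 2, 4, 8, 16, 32, 64, 128, 256, 512, …
f∘r: x↦r, Dx↦Dx/r' in L_f ⇒ L₀.
L = (2 + 8·x) + (-1 + 2·x + 4·x^2)·Dx  (order 1).
h: a_k = 2, 4, 16, 48, 160, 512, 1664, 5376, 17408, …
ICs: h(0) = 2.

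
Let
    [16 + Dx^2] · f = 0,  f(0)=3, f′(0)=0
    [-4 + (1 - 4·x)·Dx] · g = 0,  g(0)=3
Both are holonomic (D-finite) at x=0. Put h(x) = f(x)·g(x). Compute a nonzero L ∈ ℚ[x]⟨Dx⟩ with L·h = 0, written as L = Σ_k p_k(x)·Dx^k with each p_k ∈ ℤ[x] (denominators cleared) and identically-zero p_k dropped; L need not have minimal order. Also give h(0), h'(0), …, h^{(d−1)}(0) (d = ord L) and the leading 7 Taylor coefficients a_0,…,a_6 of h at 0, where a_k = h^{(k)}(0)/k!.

f: a_k = 3, 0, -24, 0, 32, 0, -256/15, …
g: a_k = 3, 12, 48, 192, 768, 3072, 12288, …
L₀ := L_f ⊗_s L_g (sym. prod.), ord ≤ 2.
L = (-16 + 64·x) + 8·Dx + (-1 + 4·x)·Dx^2  (order 2).
h: a_k = 9, 36, 72, 288, 1248, 4992, 99584/5, …
ICs: h(0) = 9, h′(0) = 36.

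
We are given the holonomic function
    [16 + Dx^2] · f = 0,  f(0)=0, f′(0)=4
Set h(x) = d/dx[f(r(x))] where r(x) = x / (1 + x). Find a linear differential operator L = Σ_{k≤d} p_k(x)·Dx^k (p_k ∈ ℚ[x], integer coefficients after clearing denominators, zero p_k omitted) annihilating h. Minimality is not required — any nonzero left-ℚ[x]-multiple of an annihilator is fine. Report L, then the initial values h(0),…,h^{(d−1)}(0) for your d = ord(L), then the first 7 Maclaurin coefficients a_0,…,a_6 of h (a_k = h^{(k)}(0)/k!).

f: a_k = 0, 4, 0, -32/3, 0, 128/15, 0, …
Change of var in L_f (x↦r) gives L₀.
Derive L from L₀ (diff closure).
L = (22 + 12·x + 6·x^2) + (6 + 18·x + 18·x^2 + 6·x^3)·Dx + (1 + 4·x + 6·x^2 + 4·x^3 + x^4)·Dx^2  (order 2).
h: a_k = 4, -8, -20, 112, -772/3, 360, -9844/45, …
ICs: h(0) = 4, h′(0) = -8.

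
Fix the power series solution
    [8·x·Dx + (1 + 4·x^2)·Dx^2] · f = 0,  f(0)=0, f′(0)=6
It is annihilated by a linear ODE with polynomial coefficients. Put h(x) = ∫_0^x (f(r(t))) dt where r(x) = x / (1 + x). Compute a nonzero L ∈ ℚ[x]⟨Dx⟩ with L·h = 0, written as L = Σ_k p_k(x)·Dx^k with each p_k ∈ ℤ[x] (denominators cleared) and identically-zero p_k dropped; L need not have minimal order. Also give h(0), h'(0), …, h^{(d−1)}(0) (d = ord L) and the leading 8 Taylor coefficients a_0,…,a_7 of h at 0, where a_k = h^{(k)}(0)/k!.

f: a_k = 0, 6, 0, -8, 0, 96/5, 0, -384/7, …
f∘r: x↦r, Dx↦Dx/r' in L_f ⇒ L₀.
h=∫₀ˣh₀: take L = L₀·Dx.
L = (2 + 10·x)·Dx^2 + (1 + 2·x + 5·x^2)·Dx^3  (order 3).
h: a_k = 0, 0, 3, -2, -1/2, 18/5, -19/5, -22/7, …
ICs: h(0) = 0, h′(0) = 0, h′′(0) = 6.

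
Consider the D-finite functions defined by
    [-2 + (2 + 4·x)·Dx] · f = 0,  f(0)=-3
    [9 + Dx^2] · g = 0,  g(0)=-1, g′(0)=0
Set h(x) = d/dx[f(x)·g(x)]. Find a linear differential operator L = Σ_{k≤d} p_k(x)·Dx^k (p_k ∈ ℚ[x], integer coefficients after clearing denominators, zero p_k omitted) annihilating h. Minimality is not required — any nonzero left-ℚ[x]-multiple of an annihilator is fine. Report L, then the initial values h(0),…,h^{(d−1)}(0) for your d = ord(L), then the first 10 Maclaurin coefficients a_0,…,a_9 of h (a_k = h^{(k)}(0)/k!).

L = (14 + 84·x + 192·x^2 + 216·x^3 + 108·x^4) + (-1 - 8·x - 18·x^2 - 12·x^3)·Dx + (1 + 7·x + 19·x^2 + 24·x^3 + 12·x^4)·Dx^2  (order 2).
h: a_k = 3, -30, -36, 60, 30, -108/5, -126/5, 936/35, -1026/35, 1776/35, …
ICs: h(0) = 3, h′(0) = -30.

f: a_k = -3, -3, 3/2, -3/2, 15/8, -21/8, 63/16, -99/16, 1287/128, -2145/128, …
g: a_k = -1, 0, 9/2, 0, -27/8, 0, 81/80, 0, -729/4480, 0, …
Sym-product of L_f,L_g gives L₀ (≤ ord 2).
Differentiate: ansatz ord ≤ ord L₀ ⇒ L.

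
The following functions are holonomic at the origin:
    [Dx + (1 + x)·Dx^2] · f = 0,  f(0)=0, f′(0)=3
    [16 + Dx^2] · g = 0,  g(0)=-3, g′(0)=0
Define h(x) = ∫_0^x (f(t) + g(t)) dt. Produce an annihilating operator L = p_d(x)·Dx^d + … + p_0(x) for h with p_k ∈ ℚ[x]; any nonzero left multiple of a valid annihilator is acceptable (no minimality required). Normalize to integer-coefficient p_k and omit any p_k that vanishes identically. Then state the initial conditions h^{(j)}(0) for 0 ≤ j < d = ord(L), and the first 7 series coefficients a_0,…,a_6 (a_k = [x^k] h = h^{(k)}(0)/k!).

f: a_k = 0, 3, -3/2, 1, -3/4, 3/5, -1/2, …
g: a_k = -3, 0, 24, 0, -32, 0, 256/15, …
Sum ⇒ L₀ = lclm(L_f,L_g) in ℚ(x)⟨Dx⟩.
h=∫₀ˣh₀: take L = L₀·Dx.
L = (176 + 256·x + 128·x^2)·Dx^2 + (144 + 400·x + 384·x^2 + 128·x^3)·Dx^3 + (11 + 16·x + 8·x^2)·Dx^4 + (9 + 25·x + 24·x^2 + 8·x^3)·Dx^5  (order 5).
h: a_k = 0, -3, 3/2, 15/2, 1/4, -131/20, 1/10, …
ICs: h(0) = 0, h′(0) = -3, h′′(0) = 3, h′′′(0) = 45, h′′′′(0) = 6.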